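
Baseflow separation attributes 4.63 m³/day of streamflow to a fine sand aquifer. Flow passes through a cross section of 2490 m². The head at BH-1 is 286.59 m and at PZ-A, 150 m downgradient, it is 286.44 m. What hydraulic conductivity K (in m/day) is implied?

Hydraulic gradient i = (286.59 − 286.44) / 150 = 0.15 / 150 = 0.001000.
From Q = K·A·i, K = Q / (A·i) = 4.63 / (2490 × 0.001000) = 1.859 m/day.

1.86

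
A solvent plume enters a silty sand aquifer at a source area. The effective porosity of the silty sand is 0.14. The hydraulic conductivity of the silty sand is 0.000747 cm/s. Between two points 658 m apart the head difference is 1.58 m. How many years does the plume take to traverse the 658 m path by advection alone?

163

Convert K: 0.000747 cm/s × 864 = 0.6454 m/day.
Hydraulic gradient i = Δh / L = 1.58 / 658 = 0.002401.
Darcy flux q = K · i = 0.6454 × 0.002401 = 0.001550 m/day.
Seepage velocity v = q / n_e = 0.001550 / 0.14 = 0.01107 m/day.
Travel time t = L / v = 658 / 0.01107 = 59441 days = 162.7 years.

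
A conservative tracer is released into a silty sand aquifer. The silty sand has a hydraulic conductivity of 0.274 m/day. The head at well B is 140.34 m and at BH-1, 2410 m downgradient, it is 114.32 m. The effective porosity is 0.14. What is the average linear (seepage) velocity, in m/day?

0.0211

Hydraulic gradient i = (140.34 − 114.32) / 2410 = 26.02 / 2410 = 0.01080.
Darcy flux q = K · i = 0.2740 × 0.01080 = 0.002958 m/day.
Seepage velocity v = q / n_e = 0.002958 / 0.14 = 0.02113 m/day.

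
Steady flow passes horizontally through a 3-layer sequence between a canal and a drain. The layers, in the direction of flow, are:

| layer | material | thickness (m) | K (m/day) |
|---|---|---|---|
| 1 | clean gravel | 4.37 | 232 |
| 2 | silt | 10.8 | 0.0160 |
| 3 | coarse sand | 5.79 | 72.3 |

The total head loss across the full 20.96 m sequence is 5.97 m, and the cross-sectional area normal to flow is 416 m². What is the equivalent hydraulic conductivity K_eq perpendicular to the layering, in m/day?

Flow is perpendicular to layering, so the layers act in series and the equivalent K is the thickness-weighted harmonic mean.
Total thickness L = 4.37 + 10.8 + 5.79 = 20.96 m.
Σ(b_i/K_i) = 4.37/232 + 10.8/0.0160 + 5.79/72.3 = 675.1 d.
K_eq = L / Σ(b_i/K_i) = 20.96 / 675.1 = 0.03105 m/day.

0.0310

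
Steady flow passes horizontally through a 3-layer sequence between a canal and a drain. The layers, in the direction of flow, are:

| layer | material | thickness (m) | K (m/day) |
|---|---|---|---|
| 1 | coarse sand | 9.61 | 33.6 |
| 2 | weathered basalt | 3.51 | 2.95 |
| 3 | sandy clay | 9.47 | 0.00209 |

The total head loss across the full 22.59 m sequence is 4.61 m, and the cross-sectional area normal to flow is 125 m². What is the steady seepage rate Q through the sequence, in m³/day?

0.127

Flow is perpendicular to layering, so the layers act in series and the equivalent K is the thickness-weighted harmonic mean.
Total thickness L = 9.61 + 3.51 + 9.47 = 22.59 m.
Σ(b_i/K_i) = 9.61/33.6 + 3.51/2.95 + 9.47/0.00209 = 4533 d.
K_eq = L / Σ(b_i/K_i) = 22.59 / 4533 = 0.004984 m/day.
Q = K_eq · A · (Δh/L) = 0.004984 × 125 × (4.61/22.59) = 0.1271 m³/day.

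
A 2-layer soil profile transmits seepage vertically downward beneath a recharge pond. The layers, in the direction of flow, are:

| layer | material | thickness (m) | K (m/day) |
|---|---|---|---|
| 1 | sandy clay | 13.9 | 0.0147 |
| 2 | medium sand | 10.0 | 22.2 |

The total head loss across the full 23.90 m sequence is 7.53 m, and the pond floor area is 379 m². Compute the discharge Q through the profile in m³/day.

Flow is perpendicular to layering, so the layers act in series and the equivalent K is the thickness-weighted harmonic mean.
Total thickness L = 13.9 + 10.0 = 23.90 m.
Σ(b_i/K_i) = 13.9/0.0147 + 10.0/22.2 = 946.0 d.
K_eq = L / Σ(b_i/K_i) = 23.90 / 946.0 = 0.02526 m/day.
Q = K_eq · A · (Δh/L) = 0.02526 × 379 × (7.53/23.90) = 3.017 m³/day.

3.02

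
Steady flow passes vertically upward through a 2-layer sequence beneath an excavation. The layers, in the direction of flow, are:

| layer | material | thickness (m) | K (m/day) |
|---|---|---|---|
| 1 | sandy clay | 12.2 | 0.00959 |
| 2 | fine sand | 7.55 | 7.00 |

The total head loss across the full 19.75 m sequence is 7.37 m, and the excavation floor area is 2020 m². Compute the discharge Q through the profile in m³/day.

Flow is perpendicular to layering, so the layers act in series and the equivalent K is the thickness-weighted harmonic mean.
Total thickness L = 12.2 + 7.55 = 19.75 m.
Σ(b_i/K_i) = 12.2/0.00959 + 7.55/7.00 = 1273 d.
K_eq = L / Σ(b_i/K_i) = 19.75 / 1273 = 0.01551 m/day.
Q = K_eq · A · (Δh/L) = 0.01551 × 2020 × (7.37/19.75) = 11.69 m³/day.

11.7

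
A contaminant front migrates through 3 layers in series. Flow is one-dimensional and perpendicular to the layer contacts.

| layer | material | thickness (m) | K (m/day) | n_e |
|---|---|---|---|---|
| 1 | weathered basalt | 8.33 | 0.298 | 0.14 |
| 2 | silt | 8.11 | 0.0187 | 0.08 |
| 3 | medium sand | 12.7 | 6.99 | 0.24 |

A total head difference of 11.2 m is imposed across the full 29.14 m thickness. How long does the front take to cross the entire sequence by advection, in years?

0.551

With flow normal to the layers, continuity requires the same specific discharge q through every layer.
Σ(b_i/K_i) = 8.33/0.298 + 8.11/0.0187 + 12.7/6.99 = 463.5 d.
q = Δh / Σ(b_i/K_i) = 11.2 / 463.5 = 0.02417 m/day.
In each layer the seepage velocity is v_i = q/n_i, so the layer transit time is t_i = b_i·n_i / q:
  layer 1 (weathered basalt): t_1 = 8.33 × 0.14 / 0.02417 = 48.26 d
  layer 2 (silt): t_2 = 8.11 × 0.08 / 0.02417 = 26.85 d
  layer 3 (medium sand): t_3 = 12.7 × 0.24 / 0.02417 = 126.1 d
Total t = Σ t_i = 201.2 days = 0.5509 years.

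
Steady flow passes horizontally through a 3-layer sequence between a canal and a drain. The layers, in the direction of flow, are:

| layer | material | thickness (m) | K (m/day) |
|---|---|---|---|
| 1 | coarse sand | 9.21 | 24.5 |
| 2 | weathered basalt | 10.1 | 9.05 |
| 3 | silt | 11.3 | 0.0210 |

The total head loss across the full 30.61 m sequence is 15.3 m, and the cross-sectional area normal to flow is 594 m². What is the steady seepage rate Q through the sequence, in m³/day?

16.8

Flow is perpendicular to layering, so the layers act in series and the equivalent K is the thickness-weighted harmonic mean.
Total thickness L = 9.21 + 10.1 + 11.3 = 30.61 m.
Σ(b_i/K_i) = 9.21/24.5 + 10.1/9.05 + 11.3/0.0210 = 539.6 d.
K_eq = L / Σ(b_i/K_i) = 30.61 / 539.6 = 0.05673 m/day.
Q = K_eq · A · (Δh/L) = 0.05673 × 594 × (15.3/30.61) = 16.84 m³/day.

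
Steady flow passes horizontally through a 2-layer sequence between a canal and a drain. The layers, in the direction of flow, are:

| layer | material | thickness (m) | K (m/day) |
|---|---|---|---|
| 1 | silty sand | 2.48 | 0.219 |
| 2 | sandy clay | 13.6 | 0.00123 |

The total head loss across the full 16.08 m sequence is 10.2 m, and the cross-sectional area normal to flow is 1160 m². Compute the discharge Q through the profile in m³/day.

Flow is perpendicular to layering, so the layers act in series and the equivalent K is the thickness-weighted harmonic mean.
Total thickness L = 2.48 + 13.6 = 16.08 m.
Σ(b_i/K_i) = 2.48/0.219 + 13.6/0.00123 = 11068 d.
K_eq = L / Σ(b_i/K_i) = 16.08 / 11068 = 0.001453 m/day.
Q = K_eq · A · (Δh/L) = 0.001453 × 1160 × (10.2/16.08) = 1.069 m³/day.

1.07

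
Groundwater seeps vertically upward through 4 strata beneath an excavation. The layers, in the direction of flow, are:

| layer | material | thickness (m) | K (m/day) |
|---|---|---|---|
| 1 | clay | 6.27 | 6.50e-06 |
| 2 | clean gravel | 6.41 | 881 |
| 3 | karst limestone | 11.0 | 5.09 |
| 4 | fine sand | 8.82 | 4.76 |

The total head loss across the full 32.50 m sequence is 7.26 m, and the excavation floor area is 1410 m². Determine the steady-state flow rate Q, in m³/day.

Flow is perpendicular to layering, so the layers act in series and the equivalent K is the thickness-weighted harmonic mean.
Total thickness L = 6.27 + 6.41 + 11.0 + 8.82 = 32.50 m.
Σ(b_i/K_i) = 6.27/6.50e-06 + 6.41/881 + 11.0/5.09 + 8.82/4.76 = 9.646e+05 d.
K_eq = L / Σ(b_i/K_i) = 32.50 / 9.646e+05 = 3.369e-05 m/day.
Q = K_eq · A · (Δh/L) = 3.369e-05 × 1410 × (7.26/32.50) = 0.01061 m³/day.

0.0106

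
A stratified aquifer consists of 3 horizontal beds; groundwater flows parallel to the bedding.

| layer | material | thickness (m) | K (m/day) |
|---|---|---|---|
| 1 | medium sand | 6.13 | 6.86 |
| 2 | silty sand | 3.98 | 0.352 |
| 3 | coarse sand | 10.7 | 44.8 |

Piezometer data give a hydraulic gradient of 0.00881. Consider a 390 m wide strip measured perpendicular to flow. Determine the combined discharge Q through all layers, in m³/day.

1800

Flow is parallel to layering, so each bed carries its own Darcy discharge and the transmissivities add.
Σ(K_i·b_i) = 6.86×6.13 + 0.352×3.98 + 44.8×10.7 = 522.8 m²/day.
Hydraulic gradient i = 0.00881.
Q = Σ(K_i·b_i) · W · i = 522.8 × 390 × 0.008810 = 1796 m³/day.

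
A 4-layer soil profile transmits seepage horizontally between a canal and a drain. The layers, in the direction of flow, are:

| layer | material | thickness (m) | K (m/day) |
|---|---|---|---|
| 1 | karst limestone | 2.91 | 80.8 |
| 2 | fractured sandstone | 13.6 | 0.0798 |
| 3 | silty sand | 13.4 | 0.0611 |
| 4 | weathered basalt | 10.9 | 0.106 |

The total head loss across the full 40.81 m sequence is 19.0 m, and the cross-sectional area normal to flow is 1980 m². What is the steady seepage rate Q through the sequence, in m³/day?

Flow is perpendicular to layering, so the layers act in series and the equivalent K is the thickness-weighted harmonic mean.
Total thickness L = 2.91 + 13.6 + 13.4 + 10.9 = 40.81 m.
Σ(b_i/K_i) = 2.91/80.8 + 13.6/0.0798 + 13.4/0.0611 + 10.9/0.106 = 492.6 d.
K_eq = L / Σ(b_i/K_i) = 40.81 / 492.6 = 0.08285 m/day.
Q = K_eq · A · (Δh/L) = 0.08285 × 1980 × (19.0/40.81) = 76.37 m³/day.

76.4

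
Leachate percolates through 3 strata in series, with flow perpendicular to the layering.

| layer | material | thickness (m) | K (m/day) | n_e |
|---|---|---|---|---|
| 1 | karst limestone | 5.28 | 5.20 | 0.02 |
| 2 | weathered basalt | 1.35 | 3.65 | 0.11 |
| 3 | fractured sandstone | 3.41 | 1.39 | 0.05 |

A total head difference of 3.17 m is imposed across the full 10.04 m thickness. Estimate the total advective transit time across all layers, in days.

With flow normal to the layers, continuity requires the same specific discharge q through every layer.
Σ(b_i/K_i) = 5.28/5.20 + 1.35/3.65 + 3.41/1.39 = 3.838 d.
q = Δh / Σ(b_i/K_i) = 3.17 / 3.838 = 0.8258 m/day.
In each layer the seepage velocity is v_i = q/n_i, so the layer transit time is t_i = b_i·n_i / q:
  layer 1 (karst limestone): t_1 = 5.28 × 0.02 / 0.8258 = 0.1279 d
  layer 2 (weathered basalt): t_2 = 1.35 × 0.11 / 0.8258 = 0.1798 d
  layer 3 (fractured sandstone): t_3 = 3.41 × 0.05 / 0.8258 = 0.2065 d
Total t = Σ t_i = 0.5141 days.

0.514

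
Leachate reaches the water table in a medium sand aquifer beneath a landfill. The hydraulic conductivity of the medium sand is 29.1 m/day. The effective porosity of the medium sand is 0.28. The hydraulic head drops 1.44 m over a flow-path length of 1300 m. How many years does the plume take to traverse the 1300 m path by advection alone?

Hydraulic gradient i = Δh / L = 1.44 / 1300 = 0.001108.
Darcy flux q = K · i = 29.10 × 0.001108 = 0.03223 m/day.
Seepage velocity v = q / n_e = 0.03223 / 0.28 = 0.1151 m/day.
Travel time t = L / v = 1300 / 0.1151 = 11292 days = 30.92 years.

30.9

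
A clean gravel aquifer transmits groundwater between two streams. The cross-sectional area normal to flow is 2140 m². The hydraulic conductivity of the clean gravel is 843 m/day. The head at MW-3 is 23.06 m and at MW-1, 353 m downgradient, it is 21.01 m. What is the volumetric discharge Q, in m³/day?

Hydraulic gradient i = (23.06 − 21.01) / 353 = 2.05 / 353 = 0.005807.
Darcy's law: Q = K · A · i = 843.0 × 2140 × 0.005807 = 10477 m³/day.

10500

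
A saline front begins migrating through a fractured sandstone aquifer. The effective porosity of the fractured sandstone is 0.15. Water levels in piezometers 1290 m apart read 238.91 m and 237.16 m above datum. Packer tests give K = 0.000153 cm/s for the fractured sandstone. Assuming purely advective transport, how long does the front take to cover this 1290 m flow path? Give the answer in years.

Convert K: 0.000153 cm/s × 864 = 0.1322 m/day.
Hydraulic gradient i = (238.91 − 237.16) / 1290 = 1.75 / 1290 = 0.001357.
Darcy flux q = K · i = 0.1322 × 0.001357 = 0.0001793 m/day.
Seepage velocity v = q / n_e = 0.0001793 / 0.15 = 0.001196 m/day.
Travel time t = L / v = 1290 / 0.001196 = 1.079e+06 days = 2954 years.

2950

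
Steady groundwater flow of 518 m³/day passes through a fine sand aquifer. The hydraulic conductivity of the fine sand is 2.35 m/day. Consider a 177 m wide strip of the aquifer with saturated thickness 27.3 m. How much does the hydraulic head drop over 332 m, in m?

Cross-sectional area A = 177 × 27.3 = 4832 m².
From Q = K·A·i, i = Q / (K·A) = 518 / (2.350 × 4832) = 0.04562.
Head loss Δh = i · L = 0.04562 × 332 = 15.14 m.

15.1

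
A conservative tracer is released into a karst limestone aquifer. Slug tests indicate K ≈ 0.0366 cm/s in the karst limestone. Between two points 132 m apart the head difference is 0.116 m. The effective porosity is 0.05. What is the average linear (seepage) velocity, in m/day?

0.556

Convert K: 0.0366 cm/s × 864 = 31.62 m/day.
Hydraulic gradient i = Δh / L = 0.116 / 132 = 0.0008788.
Darcy flux q = K · i = 31.62 × 0.0008788 = 0.02779 m/day.
Seepage velocity v = q / n_e = 0.02779 / 0.05 = 0.5558 m/day.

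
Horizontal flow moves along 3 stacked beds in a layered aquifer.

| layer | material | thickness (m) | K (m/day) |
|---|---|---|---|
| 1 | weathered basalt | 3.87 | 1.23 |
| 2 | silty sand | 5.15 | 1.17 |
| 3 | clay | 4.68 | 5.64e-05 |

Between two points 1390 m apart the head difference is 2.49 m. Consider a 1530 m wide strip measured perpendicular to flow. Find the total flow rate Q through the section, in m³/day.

29.6

Flow is parallel to layering, so each bed carries its own Darcy discharge and the transmissivities add.
Σ(K_i·b_i) = 1.23×3.87 + 1.17×5.15 + 5.64e-05×4.68 = 10.79 m²/day.
Hydraulic gradient i = Δh / L = 2.49 / 1390 = 0.001791.
Q = Σ(K_i·b_i) · W · i = 10.79 × 1530 × 0.001791 = 29.56 m³/day.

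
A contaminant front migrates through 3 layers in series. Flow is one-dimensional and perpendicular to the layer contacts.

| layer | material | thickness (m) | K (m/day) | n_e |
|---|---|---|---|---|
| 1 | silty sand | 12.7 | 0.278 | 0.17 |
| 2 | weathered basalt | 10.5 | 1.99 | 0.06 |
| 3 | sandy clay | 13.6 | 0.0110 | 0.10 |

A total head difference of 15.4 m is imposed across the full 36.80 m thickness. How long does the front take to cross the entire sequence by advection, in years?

0.950

With flow normal to the layers, continuity requires the same specific discharge q through every layer.
Σ(b_i/K_i) = 12.7/0.278 + 10.5/1.99 + 13.6/0.0110 = 1287 d.
q = Δh / Σ(b_i/K_i) = 15.4 / 1287 = 0.01196 m/day.
In each layer the seepage velocity is v_i = q/n_i, so the layer transit time is t_i = b_i·n_i / q:
  layer 1 (silty sand): t_1 = 12.7 × 0.17 / 0.01196 = 180.5 d
  layer 2 (weathered basalt): t_2 = 10.5 × 0.06 / 0.01196 = 52.66 d
  layer 3 (sandy clay): t_3 = 13.6 × 0.10 / 0.01196 = 113.7 d
Total t = Σ t_i = 346.8 days = 0.9496 years.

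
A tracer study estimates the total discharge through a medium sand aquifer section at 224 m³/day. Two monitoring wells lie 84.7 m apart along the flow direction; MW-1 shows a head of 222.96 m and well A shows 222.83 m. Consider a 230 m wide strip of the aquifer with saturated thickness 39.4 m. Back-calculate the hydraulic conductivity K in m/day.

16.1

Cross-sectional area A = 230 × 39.4 = 9062 m².
Hydraulic gradient i = (222.96 − 222.83) / 84.7 = 0.13 / 84.7 = 0.001535.
From Q = K·A·i, K = Q / (A·i) = 224 / (9062 × 0.001535) = 16.11 m/day.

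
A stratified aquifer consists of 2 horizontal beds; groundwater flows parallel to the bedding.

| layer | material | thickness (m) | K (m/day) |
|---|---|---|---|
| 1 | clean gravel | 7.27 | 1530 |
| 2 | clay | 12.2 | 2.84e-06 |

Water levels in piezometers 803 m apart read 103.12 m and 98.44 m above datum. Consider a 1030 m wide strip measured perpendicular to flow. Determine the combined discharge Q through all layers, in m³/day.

66800

Flow is parallel to layering, so each bed carries its own Darcy discharge and the transmissivities add.
Σ(K_i·b_i) = 1530×7.27 + 2.84e-06×12.2 = 11123 m²/day.
Hydraulic gradient i = (103.12 − 98.44) / 803 = 4.68 / 803 = 0.005828.
Q = Σ(K_i·b_i) · W · i = 11123 × 1030 × 0.005828 = 66772 m³/day.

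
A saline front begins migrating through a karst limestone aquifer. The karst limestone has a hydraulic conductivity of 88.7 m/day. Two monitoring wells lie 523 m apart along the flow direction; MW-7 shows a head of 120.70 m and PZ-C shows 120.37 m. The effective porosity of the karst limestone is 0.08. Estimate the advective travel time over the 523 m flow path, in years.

Hydraulic gradient i = (120.70 − 120.37) / 523 = 0.33 / 523 = 0.0006310.
Darcy flux q = K · i = 88.70 × 0.0006310 = 0.05597 m/day.
Seepage velocity v = q / n_e = 0.05597 / 0.08 = 0.6996 m/day.
Travel time t = L / v = 523 / 0.6996 = 747.6 days = 2.047 years.

2.05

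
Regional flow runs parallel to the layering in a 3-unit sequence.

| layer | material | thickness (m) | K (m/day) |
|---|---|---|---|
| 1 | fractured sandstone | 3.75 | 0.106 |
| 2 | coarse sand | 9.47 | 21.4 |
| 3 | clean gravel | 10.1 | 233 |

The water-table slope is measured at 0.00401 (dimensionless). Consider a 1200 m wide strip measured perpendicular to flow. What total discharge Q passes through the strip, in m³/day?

12300

Flow is parallel to layering, so each bed carries its own Darcy discharge and the transmissivities add.
Σ(K_i·b_i) = 0.106×3.75 + 21.4×9.47 + 233×10.1 = 2556 m²/day.
Hydraulic gradient i = 0.00401.
Q = Σ(K_i·b_i) · W · i = 2556 × 1200 × 0.004010 = 12301 m³/day.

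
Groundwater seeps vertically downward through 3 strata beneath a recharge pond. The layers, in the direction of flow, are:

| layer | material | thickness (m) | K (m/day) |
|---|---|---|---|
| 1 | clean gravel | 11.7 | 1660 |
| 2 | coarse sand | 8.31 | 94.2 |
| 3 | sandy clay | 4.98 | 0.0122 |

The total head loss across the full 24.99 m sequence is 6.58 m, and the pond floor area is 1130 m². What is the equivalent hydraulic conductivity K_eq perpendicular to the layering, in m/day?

Flow is perpendicular to layering, so the layers act in series and the equivalent K is the thickness-weighted harmonic mean.
Total thickness L = 11.7 + 8.31 + 4.98 = 24.99 m.
Σ(b_i/K_i) = 11.7/1660 + 8.31/94.2 + 4.98/0.0122 = 408.3 d.
K_eq = L / Σ(b_i/K_i) = 24.99 / 408.3 = 0.06121 m/day.

0.0612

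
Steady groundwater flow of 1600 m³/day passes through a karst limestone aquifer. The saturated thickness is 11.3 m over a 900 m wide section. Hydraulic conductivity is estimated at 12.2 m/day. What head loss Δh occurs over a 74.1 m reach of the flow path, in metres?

0.956

Cross-sectional area A = 900 × 11.3 = 10170 m².
From Q = K·A·i, i = Q / (K·A) = 1600 / (12.20 × 10170) = 0.01290.
Head loss Δh = i · L = 0.01290 × 74.1 = 0.9556 m.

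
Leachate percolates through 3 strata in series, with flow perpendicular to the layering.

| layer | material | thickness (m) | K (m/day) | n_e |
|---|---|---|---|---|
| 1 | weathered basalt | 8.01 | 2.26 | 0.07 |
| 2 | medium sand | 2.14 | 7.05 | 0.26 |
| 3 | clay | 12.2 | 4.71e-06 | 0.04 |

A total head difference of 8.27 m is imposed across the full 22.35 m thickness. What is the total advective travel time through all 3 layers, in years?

With flow normal to the layers, continuity requires the same specific discharge q through every layer.
Σ(b_i/K_i) = 8.01/2.26 + 2.14/7.05 + 12.2/4.71e-06 = 2.590e+06 d.
q = Δh / Σ(b_i/K_i) = 8.27 / 2.590e+06 = 3.193e-06 m/day.
In each layer the seepage velocity is v_i = q/n_i, so the layer transit time is t_i = b_i·n_i / q:
  layer 1 (weathered basalt): t_1 = 8.01 × 0.07 / 3.193e-06 = 1.756e+05 d
  layer 2 (medium sand): t_2 = 2.14 × 0.26 / 3.193e-06 = 1.743e+05 d
  layer 3 (clay): t_3 = 12.2 × 0.04 / 3.193e-06 = 1.528e+05 d
Total t = Σ t_i = 5.027e+05 days = 1376 years.

1380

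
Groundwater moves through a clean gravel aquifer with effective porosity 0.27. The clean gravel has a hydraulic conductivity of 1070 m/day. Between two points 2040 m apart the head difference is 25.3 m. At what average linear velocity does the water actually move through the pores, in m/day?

49.1

Hydraulic gradient i = Δh / L = 25.3 / 2040 = 0.01240.
Darcy flux q = K · i = 1070 × 0.01240 = 13.27 m/day.
Seepage velocity v = q / n_e = 13.27 / 0.27 = 49.15 m/day.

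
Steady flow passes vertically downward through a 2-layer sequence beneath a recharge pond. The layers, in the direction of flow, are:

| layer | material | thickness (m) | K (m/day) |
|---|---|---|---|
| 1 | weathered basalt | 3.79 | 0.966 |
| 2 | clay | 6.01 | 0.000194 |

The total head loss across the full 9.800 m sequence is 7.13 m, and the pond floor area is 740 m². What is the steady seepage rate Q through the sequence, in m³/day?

0.170

Flow is perpendicular to layering, so the layers act in series and the equivalent K is the thickness-weighted harmonic mean.
Total thickness L = 3.79 + 6.01 = 9.800 m.
Σ(b_i/K_i) = 3.79/0.966 + 6.01/0.000194 = 30983 d.
K_eq = L / Σ(b_i/K_i) = 9.800 / 30983 = 0.0003163 m/day.
Q = K_eq · A · (Δh/L) = 0.0003163 × 740 × (7.13/9.800) = 0.1703 m³/day.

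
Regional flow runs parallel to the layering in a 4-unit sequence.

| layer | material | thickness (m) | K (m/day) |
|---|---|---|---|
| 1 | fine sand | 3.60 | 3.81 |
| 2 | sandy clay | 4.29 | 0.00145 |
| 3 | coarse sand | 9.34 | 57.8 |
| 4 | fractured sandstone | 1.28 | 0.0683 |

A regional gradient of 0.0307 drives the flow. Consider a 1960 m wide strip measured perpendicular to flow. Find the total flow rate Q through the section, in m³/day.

Flow is parallel to layering, so each bed carries its own Darcy discharge and the transmissivities add.
Σ(K_i·b_i) = 3.81×3.60 + 0.00145×4.29 + 57.8×9.34 + 0.0683×1.28 = 553.7 m²/day.
Hydraulic gradient i = 0.0307.
Q = Σ(K_i·b_i) · W · i = 553.7 × 1960 × 0.03070 = 33315 m³/day.

33300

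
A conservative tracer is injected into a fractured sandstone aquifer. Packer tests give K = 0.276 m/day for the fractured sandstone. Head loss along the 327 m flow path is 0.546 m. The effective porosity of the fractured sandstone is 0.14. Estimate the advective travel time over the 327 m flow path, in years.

272

Hydraulic gradient i = Δh / L = 0.546 / 327 = 0.001670.
Darcy flux q = K · i = 0.2760 × 0.001670 = 0.0004608 m/day.
Seepage velocity v = q / n_e = 0.0004608 / 0.14 = 0.003292 m/day.
Travel time t = L / v = 327 / 0.003292 = 99339 days = 272.0 years.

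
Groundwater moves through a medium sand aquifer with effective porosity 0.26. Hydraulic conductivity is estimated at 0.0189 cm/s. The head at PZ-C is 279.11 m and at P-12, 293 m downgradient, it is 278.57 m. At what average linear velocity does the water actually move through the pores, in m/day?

Convert K: 0.0189 cm/s × 864 = 16.33 m/day.
Hydraulic gradient i = (279.11 − 278.57) / 293 = 0.54 / 293 = 0.001843.
Darcy flux q = K · i = 16.33 × 0.001843 = 0.03010 m/day.
Seepage velocity v = q / n_e = 0.03010 / 0.26 = 0.1158 m/day.

0.116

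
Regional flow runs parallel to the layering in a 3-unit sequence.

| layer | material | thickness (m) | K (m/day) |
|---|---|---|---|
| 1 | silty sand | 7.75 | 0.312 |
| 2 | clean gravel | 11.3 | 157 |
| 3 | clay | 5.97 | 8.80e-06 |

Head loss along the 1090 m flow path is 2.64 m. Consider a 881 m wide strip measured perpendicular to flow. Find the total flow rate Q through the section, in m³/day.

Flow is parallel to layering, so each bed carries its own Darcy discharge and the transmissivities add.
Σ(K_i·b_i) = 0.312×7.75 + 157×11.3 + 8.80e-06×5.97 = 1777 m²/day.
Hydraulic gradient i = Δh / L = 2.64 / 1090 = 0.002422.
Q = Σ(K_i·b_i) · W · i = 1777 × 881 × 0.002422 = 3791 m³/day.

3790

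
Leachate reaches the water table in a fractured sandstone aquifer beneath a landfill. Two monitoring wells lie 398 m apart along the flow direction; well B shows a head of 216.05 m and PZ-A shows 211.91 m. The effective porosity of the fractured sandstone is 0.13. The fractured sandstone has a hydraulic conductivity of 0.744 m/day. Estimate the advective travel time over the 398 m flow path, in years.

Hydraulic gradient i = (216.05 − 211.91) / 398 = 4.14 / 398 = 0.01040.
Darcy flux q = K · i = 0.7440 × 0.01040 = 0.007739 m/day.
Seepage velocity v = q / n_e = 0.007739 / 0.13 = 0.05953 m/day.
Travel time t = L / v = 398 / 0.05953 = 6686 days = 18.30 years.

18.3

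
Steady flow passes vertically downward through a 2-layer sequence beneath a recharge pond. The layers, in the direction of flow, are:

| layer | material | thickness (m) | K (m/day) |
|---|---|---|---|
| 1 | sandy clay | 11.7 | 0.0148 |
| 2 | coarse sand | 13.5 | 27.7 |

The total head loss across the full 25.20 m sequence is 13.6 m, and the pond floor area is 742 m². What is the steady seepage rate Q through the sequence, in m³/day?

Flow is perpendicular to layering, so the layers act in series and the equivalent K is the thickness-weighted harmonic mean.
Total thickness L = 11.7 + 13.5 = 25.20 m.
Σ(b_i/K_i) = 11.7/0.0148 + 13.5/27.7 = 791.0 d.
K_eq = L / Σ(b_i/K_i) = 25.20 / 791.0 = 0.03186 m/day.
Q = K_eq · A · (Δh/L) = 0.03186 × 742 × (13.6/25.20) = 12.76 m³/day.

12.8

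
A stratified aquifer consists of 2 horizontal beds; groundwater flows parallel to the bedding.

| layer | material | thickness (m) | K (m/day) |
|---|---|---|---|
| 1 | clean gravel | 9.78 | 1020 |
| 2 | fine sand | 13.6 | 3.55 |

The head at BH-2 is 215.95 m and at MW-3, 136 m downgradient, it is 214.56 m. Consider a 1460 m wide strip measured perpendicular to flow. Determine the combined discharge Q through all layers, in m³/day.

150000

Flow is parallel to layering, so each bed carries its own Darcy discharge and the transmissivities add.
Σ(K_i·b_i) = 1020×9.78 + 3.55×13.6 = 10024 m²/day.
Hydraulic gradient i = (215.95 − 214.56) / 136 = 1.39 / 136 = 0.01022.
Q = Σ(K_i·b_i) · W · i = 10024 × 1460 × 0.01022 = 1.496e+05 m³/day.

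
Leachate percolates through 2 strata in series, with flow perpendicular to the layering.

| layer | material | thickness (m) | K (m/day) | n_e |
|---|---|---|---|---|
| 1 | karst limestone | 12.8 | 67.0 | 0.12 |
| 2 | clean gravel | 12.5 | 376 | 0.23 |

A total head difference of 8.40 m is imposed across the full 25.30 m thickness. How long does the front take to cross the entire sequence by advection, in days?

0.118

With flow normal to the layers, continuity requires the same specific discharge q through every layer.
Σ(b_i/K_i) = 12.8/67.0 + 12.5/376 = 0.2243 d.
q = Δh / Σ(b_i/K_i) = 8.40 / 0.2243 = 37.45 m/day.
In each layer the seepage velocity is v_i = q/n_i, so the layer transit time is t_i = b_i·n_i / q:
  layer 1 (karst limestone): t_1 = 12.8 × 0.12 / 37.45 = 0.04101 d
  layer 2 (clean gravel): t_2 = 12.5 × 0.23 / 37.45 = 0.07677 d
Total t = Σ t_i = 0.1178 days.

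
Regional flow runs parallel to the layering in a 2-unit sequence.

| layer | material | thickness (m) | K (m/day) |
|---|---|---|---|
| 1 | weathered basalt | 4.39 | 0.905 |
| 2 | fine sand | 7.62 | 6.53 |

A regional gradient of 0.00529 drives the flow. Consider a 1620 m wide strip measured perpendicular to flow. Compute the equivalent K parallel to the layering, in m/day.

4.47

Flow is parallel to layering, so each bed carries its own Darcy discharge and the transmissivities add.
Σ(K_i·b_i) = 0.905×4.39 + 6.53×7.62 = 53.73 m²/day.
Total thickness b = 12.01 m, so K_eq = Σ(K_i·b_i)/b = 4.474 m/day.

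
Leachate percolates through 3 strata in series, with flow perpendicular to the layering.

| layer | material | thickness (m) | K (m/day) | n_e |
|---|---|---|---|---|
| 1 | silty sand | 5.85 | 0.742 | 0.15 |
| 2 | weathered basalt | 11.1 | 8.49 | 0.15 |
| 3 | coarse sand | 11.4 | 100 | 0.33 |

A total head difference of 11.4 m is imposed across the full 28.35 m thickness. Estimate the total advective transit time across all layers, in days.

5.15

With flow normal to the layers, continuity requires the same specific discharge q through every layer.
Σ(b_i/K_i) = 5.85/0.742 + 11.1/8.49 + 11.4/100 = 9.306 d.
q = Δh / Σ(b_i/K_i) = 11.4 / 9.306 = 1.225 m/day.
In each layer the seepage velocity is v_i = q/n_i, so the layer transit time is t_i = b_i·n_i / q:
  layer 1 (silty sand): t_1 = 5.85 × 0.15 / 1.225 = 0.7163 d
  layer 2 (weathered basalt): t_2 = 11.1 × 0.15 / 1.225 = 1.359 d
  layer 3 (coarse sand): t_3 = 11.4 × 0.33 / 1.225 = 3.071 d
Total t = Σ t_i = 5.146 days.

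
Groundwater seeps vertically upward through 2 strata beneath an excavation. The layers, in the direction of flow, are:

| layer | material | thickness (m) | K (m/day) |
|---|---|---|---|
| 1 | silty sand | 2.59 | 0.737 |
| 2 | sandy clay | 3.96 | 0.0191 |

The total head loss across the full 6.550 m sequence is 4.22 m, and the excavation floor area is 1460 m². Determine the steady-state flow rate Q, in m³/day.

Flow is perpendicular to layering, so the layers act in series and the equivalent K is the thickness-weighted harmonic mean.
Total thickness L = 2.59 + 3.96 = 6.550 m.
Σ(b_i/K_i) = 2.59/0.737 + 3.96/0.0191 = 210.8 d.
K_eq = L / Σ(b_i/K_i) = 6.550 / 210.8 = 0.03107 m/day.
Q = K_eq · A · (Δh/L) = 0.03107 × 1460 × (4.22/6.550) = 29.22 m³/day.

29.2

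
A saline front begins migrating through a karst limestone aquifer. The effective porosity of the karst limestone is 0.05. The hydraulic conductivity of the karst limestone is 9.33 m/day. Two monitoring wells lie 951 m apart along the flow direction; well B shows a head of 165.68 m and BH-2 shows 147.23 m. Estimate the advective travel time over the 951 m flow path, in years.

0.719

Hydraulic gradient i = (165.68 − 147.23) / 951 = 18.45 / 951 = 0.01940.
Darcy flux q = K · i = 9.330 × 0.01940 = 0.1810 m/day.
Seepage velocity v = q / n_e = 0.1810 / 0.05 = 3.620 m/day.
Travel time t = L / v = 951 / 3.620 = 262.7 days = 0.7192 years.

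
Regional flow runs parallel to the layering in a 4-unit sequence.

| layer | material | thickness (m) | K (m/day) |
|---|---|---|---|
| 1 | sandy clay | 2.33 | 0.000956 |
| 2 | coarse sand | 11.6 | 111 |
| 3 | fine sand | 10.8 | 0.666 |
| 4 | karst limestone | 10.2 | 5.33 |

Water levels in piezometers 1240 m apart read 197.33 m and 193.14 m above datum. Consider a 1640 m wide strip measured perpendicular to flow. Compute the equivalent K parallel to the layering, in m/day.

Flow is parallel to layering, so each bed carries its own Darcy discharge and the transmissivities add.
Σ(K_i·b_i) = 0.000956×2.33 + 111×11.6 + 0.666×10.8 + 5.33×10.2 = 1349 m²/day.
Total thickness b = 34.93 m, so K_eq = Σ(K_i·b_i)/b = 38.62 m/day.

38.6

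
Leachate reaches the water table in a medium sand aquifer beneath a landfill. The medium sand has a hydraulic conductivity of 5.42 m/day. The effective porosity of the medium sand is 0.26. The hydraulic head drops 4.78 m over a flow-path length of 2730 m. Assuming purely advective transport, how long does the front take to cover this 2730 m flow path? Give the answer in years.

205

Hydraulic gradient i = Δh / L = 4.78 / 2730 = 0.001751.
Darcy flux q = K · i = 5.420 × 0.001751 = 0.009490 m/day.
Seepage velocity v = q / n_e = 0.009490 / 0.26 = 0.03650 m/day.
Travel time t = L / v = 2730 / 0.03650 = 74795 days = 204.8 years.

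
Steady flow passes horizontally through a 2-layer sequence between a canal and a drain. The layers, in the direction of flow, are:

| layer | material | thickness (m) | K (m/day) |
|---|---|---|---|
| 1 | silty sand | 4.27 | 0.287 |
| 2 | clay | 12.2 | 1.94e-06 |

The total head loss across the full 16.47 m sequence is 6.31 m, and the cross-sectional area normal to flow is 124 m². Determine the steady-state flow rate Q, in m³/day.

0.000124

Flow is perpendicular to layering, so the layers act in series and the equivalent K is the thickness-weighted harmonic mean.
Total thickness L = 4.27 + 12.2 = 16.47 m.
Σ(b_i/K_i) = 4.27/0.287 + 12.2/1.94e-06 = 6.289e+06 d.
K_eq = L / Σ(b_i/K_i) = 16.47 / 6.289e+06 = 2.619e-06 m/day.
Q = K_eq · A · (Δh/L) = 2.619e-06 × 124 × (6.31/16.47) = 0.0001244 m³/day.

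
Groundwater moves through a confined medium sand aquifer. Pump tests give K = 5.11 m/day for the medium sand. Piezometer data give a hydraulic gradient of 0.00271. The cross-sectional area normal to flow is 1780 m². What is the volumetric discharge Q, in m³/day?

24.6

Hydraulic gradient i = 0.00271.
Darcy's law: Q = K · A · i = 5.110 × 1780 × 0.002710 = 24.65 m³/day.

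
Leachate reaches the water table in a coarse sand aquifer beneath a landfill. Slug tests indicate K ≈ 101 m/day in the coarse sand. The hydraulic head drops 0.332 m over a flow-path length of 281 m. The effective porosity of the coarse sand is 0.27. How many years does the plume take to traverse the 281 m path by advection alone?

1.74

Hydraulic gradient i = Δh / L = 0.332 / 281 = 0.001181.
Darcy flux q = K · i = 101.0 × 0.001181 = 0.1193 m/day.
Seepage velocity v = q / n_e = 0.1193 / 0.27 = 0.4420 m/day.
Travel time t = L / v = 281 / 0.4420 = 635.8 days = 1.741 years.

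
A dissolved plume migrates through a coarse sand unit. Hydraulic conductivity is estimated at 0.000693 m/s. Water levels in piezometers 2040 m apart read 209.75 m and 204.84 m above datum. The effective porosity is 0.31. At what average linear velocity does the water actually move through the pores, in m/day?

Convert K: 0.000693 m/s × 86400 = 59.88 m/day.
Hydraulic gradient i = (209.75 − 204.84) / 2040 = 4.91 / 2040 = 0.002407.
Darcy flux q = K · i = 59.88 × 0.002407 = 0.1441 m/day.
Seepage velocity v = q / n_e = 0.1441 / 0.31 = 0.4649 m/day.

0.465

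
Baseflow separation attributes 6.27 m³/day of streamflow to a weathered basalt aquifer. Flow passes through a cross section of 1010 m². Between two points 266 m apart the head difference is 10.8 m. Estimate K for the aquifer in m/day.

0.153

Hydraulic gradient i = Δh / L = 10.8 / 266 = 0.04060.
From Q = K·A·i, K = Q / (A·i) = 6.27 / (1010 × 0.04060) = 0.1529 m/day.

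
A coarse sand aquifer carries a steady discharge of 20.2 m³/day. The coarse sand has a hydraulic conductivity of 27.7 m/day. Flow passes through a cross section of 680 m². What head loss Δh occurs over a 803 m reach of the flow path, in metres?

From Q = K·A·i, i = Q / (K·A) = 20.2 / (27.70 × 680.0) = 0.001072.
Head loss Δh = i · L = 0.001072 × 803 = 0.8611 m.

0.861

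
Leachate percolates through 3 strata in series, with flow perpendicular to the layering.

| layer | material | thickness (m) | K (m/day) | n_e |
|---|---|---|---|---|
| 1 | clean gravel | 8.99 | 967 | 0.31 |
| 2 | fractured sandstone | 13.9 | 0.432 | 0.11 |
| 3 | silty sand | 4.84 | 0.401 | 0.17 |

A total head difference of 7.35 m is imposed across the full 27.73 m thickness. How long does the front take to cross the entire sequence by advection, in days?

With flow normal to the layers, continuity requires the same specific discharge q through every layer.
Σ(b_i/K_i) = 8.99/967 + 13.9/0.432 + 4.84/0.401 = 44.26 d.
q = Δh / Σ(b_i/K_i) = 7.35 / 44.26 = 0.1661 m/day.
In each layer the seepage velocity is v_i = q/n_i, so the layer transit time is t_i = b_i·n_i / q:
  layer 1 (clean gravel): t_1 = 8.99 × 0.31 / 0.1661 = 16.78 d
  layer 2 (fractured sandstone): t_2 = 13.9 × 0.11 / 0.1661 = 9.206 d
  layer 3 (silty sand): t_3 = 4.84 × 0.17 / 0.1661 = 4.954 d
Total t = Σ t_i = 30.94 days.

30.9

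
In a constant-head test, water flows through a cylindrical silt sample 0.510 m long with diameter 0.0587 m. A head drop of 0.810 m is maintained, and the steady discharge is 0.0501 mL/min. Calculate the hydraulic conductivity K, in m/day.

0.0168

Cross-sectional area A = π·(d/2)² = π × (0.0587/2)² = 0.002706 m².
Convert discharge: 0.0501 mL/min = 8.350e-10 m³/s.
Darcy's law rearranged: K = Q·L / (A·Δh) = 8.350e-10 × 0.510 / (0.002706 × 0.810) = 1.943e-07 m/s = 0.01678 m/day.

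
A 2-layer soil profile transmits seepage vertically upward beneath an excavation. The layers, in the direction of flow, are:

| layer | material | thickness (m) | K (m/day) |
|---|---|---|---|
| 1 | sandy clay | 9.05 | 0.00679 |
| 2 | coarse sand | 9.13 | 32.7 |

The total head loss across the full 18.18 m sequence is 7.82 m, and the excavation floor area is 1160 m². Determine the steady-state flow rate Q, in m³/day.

Flow is perpendicular to layering, so the layers act in series and the equivalent K is the thickness-weighted harmonic mean.
Total thickness L = 9.05 + 9.13 = 18.18 m.
Σ(b_i/K_i) = 9.05/0.00679 + 9.13/32.7 = 1333 d.
K_eq = L / Σ(b_i/K_i) = 18.18 / 1333 = 0.01364 m/day.
Q = K_eq · A · (Δh/L) = 0.01364 × 1160 × (7.82/18.18) = 6.804 m³/day.

6.80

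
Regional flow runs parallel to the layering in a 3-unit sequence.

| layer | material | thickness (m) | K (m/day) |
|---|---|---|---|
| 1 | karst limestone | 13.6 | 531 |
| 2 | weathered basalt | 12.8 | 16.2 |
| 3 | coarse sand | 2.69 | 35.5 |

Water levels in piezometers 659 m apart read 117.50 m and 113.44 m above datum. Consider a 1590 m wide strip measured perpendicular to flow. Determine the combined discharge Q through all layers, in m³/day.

73700

Flow is parallel to layering, so each bed carries its own Darcy discharge and the transmissivities add.
Σ(K_i·b_i) = 531×13.6 + 16.2×12.8 + 35.5×2.69 = 7524 m²/day.
Hydraulic gradient i = (117.50 − 113.44) / 659 = 4.06 / 659 = 0.006161.
Q = Σ(K_i·b_i) · W · i = 7524 × 1590 × 0.006161 = 73708 m³/day.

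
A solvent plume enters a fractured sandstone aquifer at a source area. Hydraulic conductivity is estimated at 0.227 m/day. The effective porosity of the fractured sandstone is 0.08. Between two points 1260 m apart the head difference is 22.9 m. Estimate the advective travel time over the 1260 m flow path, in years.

66.9

Hydraulic gradient i = Δh / L = 22.9 / 1260 = 0.01817.
Darcy flux q = K · i = 0.2270 × 0.01817 = 0.004126 m/day.
Seepage velocity v = q / n_e = 0.004126 / 0.08 = 0.05157 m/day.
Travel time t = L / v = 1260 / 0.05157 = 24433 days = 66.89 years.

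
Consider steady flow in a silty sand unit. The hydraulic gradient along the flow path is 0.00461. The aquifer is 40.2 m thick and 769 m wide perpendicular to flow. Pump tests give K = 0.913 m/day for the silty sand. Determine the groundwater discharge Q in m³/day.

130

Cross-sectional area A = 769 × 40.2 = 30914 m².
Hydraulic gradient i = 0.00461.
Darcy's law: Q = K · A · i = 0.9130 × 30914 × 0.004610 = 130.1 m³/day.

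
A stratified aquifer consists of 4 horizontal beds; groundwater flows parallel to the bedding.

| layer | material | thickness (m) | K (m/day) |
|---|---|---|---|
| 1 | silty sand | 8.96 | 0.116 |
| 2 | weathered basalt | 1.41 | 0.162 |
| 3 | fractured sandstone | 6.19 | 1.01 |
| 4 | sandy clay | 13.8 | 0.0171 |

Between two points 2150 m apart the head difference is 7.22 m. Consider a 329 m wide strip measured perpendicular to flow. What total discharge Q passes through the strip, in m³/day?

8.57

Flow is parallel to layering, so each bed carries its own Darcy discharge and the transmissivities add.
Σ(K_i·b_i) = 0.116×8.96 + 0.162×1.41 + 1.01×6.19 + 0.0171×13.8 = 7.756 m²/day.
Hydraulic gradient i = Δh / L = 7.22 / 2150 = 0.003358.
Q = Σ(K_i·b_i) · W · i = 7.756 × 329 × 0.003358 = 8.569 m³/day.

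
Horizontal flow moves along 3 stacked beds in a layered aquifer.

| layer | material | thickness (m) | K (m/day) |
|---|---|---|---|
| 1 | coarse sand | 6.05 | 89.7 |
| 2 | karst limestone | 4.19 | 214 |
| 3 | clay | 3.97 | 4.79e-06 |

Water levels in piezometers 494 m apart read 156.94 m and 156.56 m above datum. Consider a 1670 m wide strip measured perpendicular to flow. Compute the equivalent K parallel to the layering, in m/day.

Flow is parallel to layering, so each bed carries its own Darcy discharge and the transmissivities add.
Σ(K_i·b_i) = 89.7×6.05 + 214×4.19 + 4.79e-06×3.97 = 1439 m²/day.
Total thickness b = 14.21 m, so K_eq = Σ(K_i·b_i)/b = 101.3 m/day.

101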